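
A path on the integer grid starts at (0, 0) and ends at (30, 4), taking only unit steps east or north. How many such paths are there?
Number of paths = 46376

A monotone lattice path from (0, 0) to (30, 4) consists of 30 east steps and 4 north steps in some order, so it is determined by which 30 of the 34 steps are east. The count is C(34, 30) = 46376.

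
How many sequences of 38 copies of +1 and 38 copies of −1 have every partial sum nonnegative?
C_38 = 176733862787006701400

These ballot sequences are counted by the Catalan number C_n = (1/(n + 1)) · C(2n, n). For n = 38: C_38 = (1/39) · C(76, 38) = 6892620648693261354600/39 = 176733862787006701400.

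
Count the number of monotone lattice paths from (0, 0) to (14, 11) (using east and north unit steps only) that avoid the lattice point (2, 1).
Number of paths = 2517462

Total paths from (0, 0) to (14, 11): C(25, 14) = 4457400. Paths through (2, 1): (paths (0, 0) → (2, 1)) × (paths (2, 1) → (14, 11)) = C(3, 2) · C(22, 12) = 3 · 646646 = 1939938. Avoidance count = 4457400 − 1939938 = 2517462.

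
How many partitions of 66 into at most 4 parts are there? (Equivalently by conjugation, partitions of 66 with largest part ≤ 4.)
p(66, parts ≤ 4) = 2484

Use the recurrence p(n, m) = p(n, m−1) + p(n−m, m): either the largest part is < m (count p(n, m−1)) or the largest part is exactly m (remove one copy of m, count p(n−m, m)). With p(0, ·) = 1 this gives p(66, parts ≤ 4) = 2484. (By conjugating Young diagrams, this also counts partitions of 66 into at most 4 parts.)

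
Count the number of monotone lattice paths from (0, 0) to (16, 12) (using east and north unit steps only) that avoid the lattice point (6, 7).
Number of paths = 25268607

Total paths from (0, 0) to (16, 12): C(28, 16) = 30421755. Paths through (6, 7): (paths (0, 0) → (6, 7)) × (paths (6, 7) → (16, 12)) = C(13, 6) · C(15, 10) = 1716 · 3003 = 5153148. Avoidance count = 30421755 − 5153148 = 25268607.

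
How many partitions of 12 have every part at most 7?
p(12, parts ≤ 7) = 65

Partitions of 12 with all parts ≤ 7: 7+5, 7+4+1, 7+3+2, 7+3+1+1, 7+2+2+1, 7+2+1+1+1, 7+1+1+1+1+1, 6+6, 6+5+1, 6+4+2, 6+4+1+1, 6+3+3, 6+3+2+1, 6+3+1+1+1, 6+2+2+2, 6+2+2+1+1, 6+2+1+1+1+1, 6+1+1+1+1+1+1, 5+5+2, 5+5+1+1, 5+4+3, 5+4+2+1, 5+4+1+1+1, 5+3+3+1, 5+3+2+2, 5+3+2+1+1, 5+3+1+1+1+1, 5+2+2+2+1, 5+2+2+1+1+1, 5+2+1+1+1+1+1, … (65 total). Count = 65.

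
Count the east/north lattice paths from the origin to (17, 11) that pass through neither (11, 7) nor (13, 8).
Number of paths = 11010510

Inclusion–exclusion. Total paths: C(28, 17) = 21474180. Through P₁: C(18, 11)·C(10, 6) = 6683040. Through P₂: C(21, 13)·C(7, 4) = 7122150. Since P₁ is strictly southwest of P₂, a monotone path through both must visit P₁ then P₂; paths through both = C(18, 11)·C(3, 2)·C(7, 4) = 3341520. Avoid both = 21474180 − 6683040 − 7122150 + 3341520 = 11010510.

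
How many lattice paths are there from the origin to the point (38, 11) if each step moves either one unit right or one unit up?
Number of paths = 29135916264

A monotone lattice path from (0, 0) to (38, 11) consists of 38 east steps and 11 north steps in some order, so it is determined by which 38 of the 49 steps are east. The count is C(49, 38) = 29135916264.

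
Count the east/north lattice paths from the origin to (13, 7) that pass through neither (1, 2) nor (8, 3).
Number of paths = 41190

Inclusion–exclusion. Total paths: C(20, 13) = 77520. Through P₁: C(3, 1)·C(17, 12) = 18564. Through P₂: C(11, 8)·C(9, 5) = 20790. Since P₁ is strictly southwest of P₂, a monotone path through both must visit P₁ then P₂; paths through both = C(3, 1)·C(8, 7)·C(9, 5) = 3024. Avoid both = 77520 − 18564 − 20790 + 3024 = 41190.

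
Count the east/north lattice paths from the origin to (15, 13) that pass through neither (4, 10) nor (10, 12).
Number of paths = 33366088

Inclusion–exclusion. Total paths: C(28, 15) = 37442160. Through P₁: C(14, 4)·C(14, 11) = 364364. Through P₂: C(22, 10)·C(6, 5) = 3879876. Since P₁ is strictly southwest of P₂, a monotone path through both must visit P₁ then P₂; paths through both = C(14, 4)·C(8, 6)·C(6, 5) = 168168. Avoid both = 37442160 − 364364 − 3879876 + 168168 = 33366088.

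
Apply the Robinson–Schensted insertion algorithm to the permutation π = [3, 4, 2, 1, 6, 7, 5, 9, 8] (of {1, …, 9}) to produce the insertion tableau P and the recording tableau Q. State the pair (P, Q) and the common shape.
P = [1, 4, 5, 7, 8] / [2, 6, 9] / [3];  Q = [1, 2, 5, 6, 8] / [3, 7, 9] / [4];  common shape = (5, 3, 1)

Row-insert the values π_1, π_2, … into P one at a time, bumping the leftmost entry strictly greater than the inserted value down to the next row. The recording tableau Q records, in position (i, j), the step at which that cell was added to P.
  Insert 3 (step 1): P = [3];  Q = [1]
  Insert 4 (step 2): P = [3, 4];  Q = [1, 2]
  Insert 2 (step 3): P = [2, 4] / [3];  Q = [1, 2] / [3]
  Insert 1 (step 4): P = [1, 4] / [2] / [3];  Q = [1, 2] / [3] / [4]
  Insert 6 (step 5): P = [1, 4, 6] / [2] / [3];  Q = [1, 2, 5] / [3] / [4]
  Insert 7 (step 6): P = [1, 4, 6, 7] / [2] / [3];  Q = [1, 2, 5, 6] / [3] / [4]
  Insert 5 (step 7): P = [1, 4, 5, 7] / [2, 6] / [3];  Q = [1, 2, 5, 6] / [3, 7] / [4]
  Insert 9 (step 8): P = [1, 4, 5, 7, 9] / [2, 6] / [3];  Q = [1, 2, 5, 6, 8] / [3, 7] / [4]
  Insert 8 (step 9): P = [1, 4, 5, 7, 8] / [2, 6, 9] / [3];  Q = [1, 2, 5, 6, 8] / [3, 7, 9] / [4]
Final shape: (5, 3, 1).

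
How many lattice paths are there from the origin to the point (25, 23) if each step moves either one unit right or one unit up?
Number of paths = 30957699535776

A monotone lattice path from (0, 0) to (25, 23) consists of 25 east steps and 23 north steps in some order, so it is determined by which 25 of the 48 steps are east. The count is C(48, 25) = 30957699535776.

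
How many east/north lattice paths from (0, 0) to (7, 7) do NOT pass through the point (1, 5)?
Number of paths = 3264

Total paths from (0, 0) to (7, 7): C(14, 7) = 3432. Paths through (1, 5): (paths (0, 0) → (1, 5)) × (paths (1, 5) → (7, 7)) = C(6, 1) · C(8, 6) = 6 · 28 = 168. Avoidance count = 3432 − 168 = 3264.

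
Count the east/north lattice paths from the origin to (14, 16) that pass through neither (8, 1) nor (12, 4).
Number of paths = 144797344

Inclusion–exclusion. Total paths: C(30, 14) = 145422675. Through P₁: C(9, 8)·C(21, 6) = 488376. Through P₂: C(16, 12)·C(14, 2) = 165620. Since P₁ is strictly southwest of P₂, a monotone path through both must visit P₁ then P₂; paths through both = C(9, 8)·C(7, 4)·C(14, 2) = 28665. Avoid both = 145422675 − 488376 − 165620 + 28665 = 144797344.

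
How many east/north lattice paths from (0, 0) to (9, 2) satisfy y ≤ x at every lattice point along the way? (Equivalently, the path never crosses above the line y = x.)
Number of paths = 44

By the reflection principle (André's argument), the number of monotone paths to (9, 2) with n ≤ m that never go above y = x is C(11, 9) − C(11, 10) = 55 − 11 = 44.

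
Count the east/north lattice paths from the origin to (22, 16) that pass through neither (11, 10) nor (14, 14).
Number of paths = 16625041914

Inclusion–exclusion. Total paths: C(38, 22) = 22239974430. Through P₁: C(21, 11)·C(17, 11) = 4365213216. Through P₂: C(28, 14)·C(10, 8) = 1805247000. Since P₁ is strictly southwest of P₂, a monotone path through both must visit P₁ then P₂; paths through both = C(21, 11)·C(7, 3)·C(10, 8) = 555527700. Avoid both = 22239974430 − 4365213216 − 1805247000 + 555527700 = 16625041914.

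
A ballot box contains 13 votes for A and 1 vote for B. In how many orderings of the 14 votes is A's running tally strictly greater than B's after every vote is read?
Strict-lead orderings = 12

Total orderings of the 14 votes with 13 for A: C(14, 13) = 14. By the Bertrand ballot formula (Cycle Lemma / reflection principle), the number of orderings in which A is strictly ahead of B throughout is (p − q)/(p + q) · C(p + q, p) = (13 − 1)/(13 + 1) · 14 = 12.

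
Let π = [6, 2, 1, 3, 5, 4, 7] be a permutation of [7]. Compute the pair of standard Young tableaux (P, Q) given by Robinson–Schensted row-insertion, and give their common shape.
P = [1, 3, 4, 7] / [2, 5] / [6];  Q = [1, 4, 5, 7] / [2, 6] / [3];  common shape = (4, 2, 1)

Row-insert the values π_1, π_2, … into P one at a time, bumping the leftmost entry strictly greater than the inserted value down to the next row. The recording tableau Q records, in position (i, j), the step at which that cell was added to P.
  Insert 6 (step 1): P = [6];  Q = [1]
  Insert 2 (step 2): P = [2] / [6];  Q = [1] / [2]
  Insert 1 (step 3): P = [1] / [2] / [6];  Q = [1] / [2] / [3]
  Insert 3 (step 4): P = [1, 3] / [2] / [6];  Q = [1, 4] / [2] / [3]
  Insert 5 (step 5): P = [1, 3, 5] / [2] / [6];  Q = [1, 4, 5] / [2] / [3]
  Insert 4 (step 6): P = [1, 3, 4] / [2, 5] / [6];  Q = [1, 4, 5] / [2, 6] / [3]
  Insert 7 (step 7): P = [1, 3, 4, 7] / [2, 5] / [6];  Q = [1, 4, 5, 7] / [2, 6] / [3]
Final shape: (4, 2, 1).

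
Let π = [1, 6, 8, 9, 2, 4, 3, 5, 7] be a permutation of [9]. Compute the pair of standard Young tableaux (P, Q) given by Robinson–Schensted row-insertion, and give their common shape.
P = [1, 2, 3, 5, 7] / [4, 8, 9] / [6];  Q = [1, 2, 3, 4, 9] / [5, 6, 8] / [7];  common shape = (5, 3, 1)

Row-insert the values π_1, π_2, … into P one at a time, bumping the leftmost entry strictly greater than the inserted value down to the next row. The recording tableau Q records, in position (i, j), the step at which that cell was added to P.
  Insert 1 (step 1): P = [1];  Q = [1]
  Insert 6 (step 2): P = [1, 6];  Q = [1, 2]
  Insert 8 (step 3): P = [1, 6, 8];  Q = [1, 2, 3]
  Insert 9 (step 4): P = [1, 6, 8, 9];  Q = [1, 2, 3, 4]
  Insert 2 (step 5): P = [1, 2, 8, 9] / [6];  Q = [1, 2, 3, 4] / [5]
  Insert 4 (step 6): P = [1, 2, 4, 9] / [6, 8];  Q = [1, 2, 3, 4] / [5, 6]
  Insert 3 (step 7): P = [1, 2, 3, 9] / [4, 8] / [6];  Q = [1, 2, 3, 4] / [5, 6] / [7]
  Insert 5 (step 8): P = [1, 2, 3, 5] / [4, 8, 9] / [6];  Q = [1, 2, 3, 4] / [5, 6, 8] / [7]
  Insert 7 (step 9): P = [1, 2, 3, 5, 7] / [4, 8, 9] / [6];  Q = [1, 2, 3, 4, 9] / [5, 6, 8] / [7]
Final shape: (5, 3, 1).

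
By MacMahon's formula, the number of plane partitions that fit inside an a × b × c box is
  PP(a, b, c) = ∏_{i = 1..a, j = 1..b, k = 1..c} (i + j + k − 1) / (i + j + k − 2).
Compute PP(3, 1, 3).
PP(3, 1, 3) = 20

Evaluate the triple product over i = 1..3, j = 1..1, k = 1..3. The factors are (2/1) · (3/2) · (4/3) · (3/2) · (4/3) · (5/4) · (4/3) · (5/4) · … (9 factors total). The numerators and denominators telescope so the product is an integer; carrying out the multiplication exactly gives PP(3, 1, 3) = 20.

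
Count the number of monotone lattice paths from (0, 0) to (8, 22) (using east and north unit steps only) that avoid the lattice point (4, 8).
Number of paths = 4338225

Total paths from (0, 0) to (8, 22): C(30, 8) = 5852925. Paths through (4, 8): (paths (0, 0) → (4, 8)) × (paths (4, 8) → (8, 22)) = C(12, 4) · C(18, 4) = 495 · 3060 = 1514700. Avoidance count = 5852925 − 1514700 = 4338225.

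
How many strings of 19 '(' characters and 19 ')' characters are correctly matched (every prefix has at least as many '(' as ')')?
C_19 = 1767263190

These balanced parentheses are counted by the Catalan number C_n = (1/(n + 1)) · C(2n, n). For n = 19: C_19 = (1/20) · C(38, 19) = 35345263800/20 = 1767263190.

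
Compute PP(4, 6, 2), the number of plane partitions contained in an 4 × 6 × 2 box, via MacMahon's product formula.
PP(4, 6, 2) = 13860

Evaluate the triple product over i = 1..4, j = 1..6, k = 1..2. The factors are (2/1) · (3/2) · (3/2) · (4/3) · (4/3) · (5/4) · (5/4) · (6/5) · … (48 factors total). The numerators and denominators telescope so the product is an integer; carrying out the multiplication exactly gives PP(4, 6, 2) = 13860.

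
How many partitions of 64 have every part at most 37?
p(64, parts ≤ 37) = 1729898

Use the recurrence p(n, m) = p(n, m−1) + p(n−m, m): either the largest part is < m (count p(n, m−1)) or the largest part is exactly m (remove one copy of m, count p(n−m, m)). With p(0, ·) = 1 this gives p(64, parts ≤ 37) = 1729898. (By conjugating Young diagrams, this also counts partitions of 64 into at most 37 parts.)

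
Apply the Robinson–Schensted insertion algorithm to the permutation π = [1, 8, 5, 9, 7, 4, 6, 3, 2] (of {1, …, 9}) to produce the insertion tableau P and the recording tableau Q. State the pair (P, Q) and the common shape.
P = [1, 2, 6] / [3, 7] / [4, 9] / [5] / [8];  Q = [1, 2, 4] / [3, 5] / [6, 7] / [8] / [9];  common shape = (3, 2, 2, 1, 1)

Row-insert the values π_1, π_2, … into P one at a time, bumping the leftmost entry strictly greater than the inserted value down to the next row. The recording tableau Q records, in position (i, j), the step at which that cell was added to P.
  Insert 1 (step 1): P = [1];  Q = [1]
  Insert 8 (step 2): P = [1, 8];  Q = [1, 2]
  Insert 5 (step 3): P = [1, 5] / [8];  Q = [1, 2] / [3]
  Insert 9 (step 4): P = [1, 5, 9] / [8];  Q = [1, 2, 4] / [3]
  Insert 7 (step 5): P = [1, 5, 7] / [8, 9];  Q = [1, 2, 4] / [3, 5]
  Insert 4 (step 6): P = [1, 4, 7] / [5, 9] / [8];  Q = [1, 2, 4] / [3, 5] / [6]
  Insert 6 (step 7): P = [1, 4, 6] / [5, 7] / [8, 9];  Q = [1, 2, 4] / [3, 5] / [6, 7]
  Insert 3 (step 8): P = [1, 3, 6] / [4, 7] / [5, 9] / [8];  Q = [1, 2, 4] / [3, 5] / [6, 7] / [8]
  Insert 2 (step 9): P = [1, 2, 6] / [3, 7] / [4, 9] / [5] / [8];  Q = [1, 2, 4] / [3, 5] / [6, 7] / [8] / [9]
Final shape: (3, 2, 2, 1, 1).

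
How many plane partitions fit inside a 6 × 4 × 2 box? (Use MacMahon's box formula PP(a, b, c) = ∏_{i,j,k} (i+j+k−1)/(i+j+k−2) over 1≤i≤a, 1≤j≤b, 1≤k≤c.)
PP(6, 4, 2) = 13860

Evaluate the triple product over i = 1..6, j = 1..4, k = 1..2. The factors are (2/1) · (3/2) · (3/2) · (4/3) · (4/3) · (5/4) · (5/4) · (6/5) · … (48 factors total). The numerators and denominators telescope so the product is an integer; carrying out the multiplication exactly gives PP(6, 4, 2) = 13860.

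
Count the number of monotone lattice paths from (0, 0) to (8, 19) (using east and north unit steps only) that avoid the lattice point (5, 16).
Number of paths = 1813095

Total paths from (0, 0) to (8, 19): C(27, 8) = 2220075. Paths through (5, 16): (paths (0, 0) → (5, 16)) × (paths (5, 16) → (8, 19)) = C(21, 5) · C(6, 3) = 20349 · 20 = 406980. Avoidance count = 2220075 − 406980 = 1813095.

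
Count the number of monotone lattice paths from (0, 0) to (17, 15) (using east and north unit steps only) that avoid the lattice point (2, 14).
Number of paths = 565720800

Total paths from (0, 0) to (17, 15): C(32, 17) = 565722720. Paths through (2, 14): (paths (0, 0) → (2, 14)) × (paths (2, 14) → (17, 15)) = C(16, 2) · C(16, 15) = 120 · 16 = 1920. Avoidance count = 565722720 − 1920 = 565720800.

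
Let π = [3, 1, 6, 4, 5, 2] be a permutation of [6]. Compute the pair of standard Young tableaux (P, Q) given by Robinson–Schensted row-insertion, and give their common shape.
P = [1, 2, 5] / [3, 4] / [6];  Q = [1, 3, 5] / [2, 4] / [6];  common shape = (3, 2, 1)

Row-insert the values π_1, π_2, … into P one at a time, bumping the leftmost entry strictly greater than the inserted value down to the next row. The recording tableau Q records, in position (i, j), the step at which that cell was added to P.
  Insert 3 (step 1): P = [3];  Q = [1]
  Insert 1 (step 2): P = [1] / [3];  Q = [1] / [2]
  Insert 6 (step 3): P = [1, 6] / [3];  Q = [1, 3] / [2]
  Insert 4 (step 4): P = [1, 4] / [3, 6];  Q = [1, 3] / [2, 4]
  Insert 5 (step 5): P = [1, 4, 5] / [3, 6];  Q = [1, 3, 5] / [2, 4]
  Insert 2 (step 6): P = [1, 2, 5] / [3, 4] / [6];  Q = [1, 3, 5] / [2, 4] / [6]
Final shape: (3, 2, 1).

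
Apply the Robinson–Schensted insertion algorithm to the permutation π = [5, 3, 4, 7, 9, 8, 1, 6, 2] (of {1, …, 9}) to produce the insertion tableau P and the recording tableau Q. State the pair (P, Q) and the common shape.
P = [1, 2, 6, 8] / [3, 4] / [5, 7] / [9];  Q = [1, 3, 4, 5] / [2, 6] / [7, 8] / [9];  common shape = (4, 2, 2, 1)

Row-insert the values π_1, π_2, … into P one at a time, bumping the leftmost entry strictly greater than the inserted value down to the next row. The recording tableau Q records, in position (i, j), the step at which that cell was added to P.
  Insert 5 (step 1): P = [5];  Q = [1]
  Insert 3 (step 2): P = [3] / [5];  Q = [1] / [2]
  Insert 4 (step 3): P = [3, 4] / [5];  Q = [1, 3] / [2]
  Insert 7 (step 4): P = [3, 4, 7] / [5];  Q = [1, 3, 4] / [2]
  Insert 9 (step 5): P = [3, 4, 7, 9] / [5];  Q = [1, 3, 4, 5] / [2]
  Insert 8 (step 6): P = [3, 4, 7, 8] / [5, 9];  Q = [1, 3, 4, 5] / [2, 6]
  Insert 1 (step 7): P = [1, 4, 7, 8] / [3, 9] / [5];  Q = [1, 3, 4, 5] / [2, 6] / [7]
  Insert 6 (step 8): P = [1, 4, 6, 8] / [3, 7] / [5, 9];  Q = [1, 3, 4, 5] / [2, 6] / [7, 8]
  Insert 2 (step 9): P = [1, 2, 6, 8] / [3, 4] / [5, 7] / [9];  Q = [1, 3, 4, 5] / [2, 6] / [7, 8] / [9]
Final shape: (4, 2, 2, 1).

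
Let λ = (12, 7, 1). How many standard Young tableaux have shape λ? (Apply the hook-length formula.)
# SYT of shape (12, 7, 1) = 377910

Hook-length formula: f^λ = n! / Π hook(c), product over all cells c of the Young diagram. For λ = (12, 7, 1), n = 20 boxes. Hook lengths by row (left-to-right, top-to-bottom): [14, 12, 11, 10, 9, 8, 7, 5, 4, 3, 2, 1]; [8, 6, 5, 4, 3, 2, 1]; [1]. Product of hooks = 6437781504000. So f^λ = 20! / 6437781504000 = 2432902008176640000 / 6437781504000 = 377910.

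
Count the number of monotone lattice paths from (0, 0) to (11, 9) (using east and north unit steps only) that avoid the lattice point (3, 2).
Number of paths = 103610

Total paths from (0, 0) to (11, 9): C(20, 11) = 167960. Paths through (3, 2): (paths (0, 0) → (3, 2)) × (paths (3, 2) → (11, 9)) = C(5, 3) · C(15, 8) = 10 · 6435 = 64350. Avoidance count = 167960 − 64350 = 103610.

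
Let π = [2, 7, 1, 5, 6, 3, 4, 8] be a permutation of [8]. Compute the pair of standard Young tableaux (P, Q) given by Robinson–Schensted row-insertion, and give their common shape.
P = [1, 3, 4, 8] / [2, 5, 6] / [7];  Q = [1, 2, 5, 8] / [3, 4, 7] / [6];  common shape = (4, 3, 1)

Row-insert the values π_1, π_2, … into P one at a time, bumping the leftmost entry strictly greater than the inserted value down to the next row. The recording tableau Q records, in position (i, j), the step at which that cell was added to P.
  Insert 2 (step 1): P = [2];  Q = [1]
  Insert 7 (step 2): P = [2, 7];  Q = [1, 2]
  Insert 1 (step 3): P = [1, 7] / [2];  Q = [1, 2] / [3]
  Insert 5 (step 4): P = [1, 5] / [2, 7];  Q = [1, 2] / [3, 4]
  Insert 6 (step 5): P = [1, 5, 6] / [2, 7];  Q = [1, 2, 5] / [3, 4]
  Insert 3 (step 6): P = [1, 3, 6] / [2, 5] / [7];  Q = [1, 2, 5] / [3, 4] / [6]
  Insert 4 (step 7): P = [1, 3, 4] / [2, 5, 6] / [7];  Q = [1, 2, 5] / [3, 4, 7] / [6]
  Insert 8 (step 8): P = [1, 3, 4, 8] / [2, 5, 6] / [7];  Q = [1, 2, 5, 8] / [3, 4, 7] / [6]
Final shape: (4, 3, 1).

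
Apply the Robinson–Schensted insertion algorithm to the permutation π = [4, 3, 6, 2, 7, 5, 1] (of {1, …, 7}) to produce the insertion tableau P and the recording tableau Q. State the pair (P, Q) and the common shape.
P = [1, 5, 7] / [2, 6] / [3] / [4];  Q = [1, 3, 5] / [2, 6] / [4] / [7];  common shape = (3, 2, 1, 1)

Row-insert the values π_1, π_2, … into P one at a time, bumping the leftmost entry strictly greater than the inserted value down to the next row. The recording tableau Q records, in position (i, j), the step at which that cell was added to P.
  Insert 4 (step 1): P = [4];  Q = [1]
  Insert 3 (step 2): P = [3] / [4];  Q = [1] / [2]
  Insert 6 (step 3): P = [3, 6] / [4];  Q = [1, 3] / [2]
  Insert 2 (step 4): P = [2, 6] / [3] / [4];  Q = [1, 3] / [2] / [4]
  Insert 7 (step 5): P = [2, 6, 7] / [3] / [4];  Q = [1, 3, 5] / [2] / [4]
  Insert 5 (step 6): P = [2, 5, 7] / [3, 6] / [4];  Q = [1, 3, 5] / [2, 6] / [4]
  Insert 1 (step 7): P = [1, 5, 7] / [2, 6] / [3] / [4];  Q = [1, 3, 5] / [2, 6] / [4] / [7]
Final shape: (3, 2, 1, 1).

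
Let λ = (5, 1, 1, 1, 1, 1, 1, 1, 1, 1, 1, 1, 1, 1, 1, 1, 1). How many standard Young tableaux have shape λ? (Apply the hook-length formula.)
# SYT of shape (5, 1, 1, 1, 1, 1, 1, 1, 1, 1, 1, 1, 1, 1, 1, 1, 1) = 4845

Hook-length formula: f^λ = n! / Π hook(c), product over all cells c of the Young diagram. For λ = (5, 1, 1, 1, 1, 1, 1, 1, 1, 1, 1, 1, 1, 1, 1, 1, 1), n = 21 boxes. Hook lengths by row (left-to-right, top-to-bottom): [21, 4, 3, 2, 1]; [16]; [15]; [14]; [13]; [12]; [11]; [10]; [9]; [8]; [7]; [6]; [5]; [4]; [3]; [2]; [1]. Product of hooks = 10545086103552000. So f^λ = 21! / 10545086103552000 = 51090942171709440000 / 10545086103552000 = 4845.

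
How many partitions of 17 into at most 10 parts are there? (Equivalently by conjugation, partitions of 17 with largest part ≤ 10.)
p(17, parts ≤ 10) = 267

Use the recurrence p(n, m) = p(n, m−1) + p(n−m, m): either the largest part is < m (count p(n, m−1)) or the largest part is exactly m (remove one copy of m, count p(n−m, m)). With p(0, ·) = 1 this gives p(17, parts ≤ 10) = 267. (By conjugating Young diagrams, this also counts partitions of 17 into at most 10 parts.)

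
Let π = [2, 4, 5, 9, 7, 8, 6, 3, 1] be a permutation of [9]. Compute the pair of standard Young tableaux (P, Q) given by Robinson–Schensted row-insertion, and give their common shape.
P = [1, 3, 5, 6, 8] / [2] / [4] / [7] / [9];  Q = [1, 2, 3, 4, 6] / [5] / [7] / [8] / [9];  common shape = (5, 1, 1, 1, 1)

Row-insert the values π_1, π_2, … into P one at a time, bumping the leftmost entry strictly greater than the inserted value down to the next row. The recording tableau Q records, in position (i, j), the step at which that cell was added to P.
  Insert 2 (step 1): P = [2];  Q = [1]
  Insert 4 (step 2): P = [2, 4];  Q = [1, 2]
  Insert 5 (step 3): P = [2, 4, 5];  Q = [1, 2, 3]
  Insert 9 (step 4): P = [2, 4, 5, 9];  Q = [1, 2, 3, 4]
  Insert 7 (step 5): P = [2, 4, 5, 7] / [9];  Q = [1, 2, 3, 4] / [5]
  Insert 8 (step 6): P = [2, 4, 5, 7, 8] / [9];  Q = [1, 2, 3, 4, 6] / [5]
  Insert 6 (step 7): P = [2, 4, 5, 6, 8] / [7] / [9];  Q = [1, 2, 3, 4, 6] / [5] / [7]
  Insert 3 (step 8): P = [2, 3, 5, 6, 8] / [4] / [7] / [9];  Q = [1, 2, 3, 4, 6] / [5] / [7] / [8]
  Insert 1 (step 9): P = [1, 3, 5, 6, 8] / [2] / [4] / [7] / [9];  Q = [1, 2, 3, 4, 6] / [5] / [7] / [8] / [9]
Final shape: (5, 1, 1, 1, 1).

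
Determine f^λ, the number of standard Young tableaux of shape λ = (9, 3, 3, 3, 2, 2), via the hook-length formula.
# SYT of shape (9, 3, 3, 3, 2, 2) = 472747968

Hook-length formula: f^λ = n! / Π hook(c), product over all cells c of the Young diagram. For λ = (9, 3, 3, 3, 2, 2), n = 22 boxes. Hook lengths by row (left-to-right, top-to-bottom): [14, 13, 10, 6, 5, 4, 3, 2, 1]; [7, 6, 3]; [6, 5, 2]; [5, 4, 1]; [3, 2]; [2, 1]. Product of hooks = 2377589760000. So f^λ = 22! / 2377589760000 = 1124000727777607680000 / 2377589760000 = 472747968.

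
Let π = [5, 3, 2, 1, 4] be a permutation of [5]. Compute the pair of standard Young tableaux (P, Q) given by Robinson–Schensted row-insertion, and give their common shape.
P = [1, 4] / [2] / [3] / [5];  Q = [1, 5] / [2] / [3] / [4];  common shape = (2, 1, 1, 1)

Row-insert the values π_1, π_2, … into P one at a time, bumping the leftmost entry strictly greater than the inserted value down to the next row. The recording tableau Q records, in position (i, j), the step at which that cell was added to P.
  Insert 5 (step 1): P = [5];  Q = [1]
  Insert 3 (step 2): P = [3] / [5];  Q = [1] / [2]
  Insert 2 (step 3): P = [2] / [3] / [5];  Q = [1] / [2] / [3]
  Insert 1 (step 4): P = [1] / [2] / [3] / [5];  Q = [1] / [2] / [3] / [4]
  Insert 4 (step 5): P = [1, 4] / [2] / [3] / [5];  Q = [1, 5] / [2] / [3] / [4]
Final shape: (2, 1, 1, 1).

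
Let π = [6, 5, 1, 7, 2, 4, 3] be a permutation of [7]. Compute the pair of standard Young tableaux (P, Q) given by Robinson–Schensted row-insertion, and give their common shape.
P = [1, 2, 3] / [4, 7] / [5] / [6];  Q = [1, 4, 6] / [2, 5] / [3] / [7];  common shape = (3, 2, 1, 1)

Row-insert the values π_1, π_2, … into P one at a time, bumping the leftmost entry strictly greater than the inserted value down to the next row. The recording tableau Q records, in position (i, j), the step at which that cell was added to P.
  Insert 6 (step 1): P = [6];  Q = [1]
  Insert 5 (step 2): P = [5] / [6];  Q = [1] / [2]
  Insert 1 (step 3): P = [1] / [5] / [6];  Q = [1] / [2] / [3]
  Insert 7 (step 4): P = [1, 7] / [5] / [6];  Q = [1, 4] / [2] / [3]
  Insert 2 (step 5): P = [1, 2] / [5, 7] / [6];  Q = [1, 4] / [2, 5] / [3]
  Insert 4 (step 6): P = [1, 2, 4] / [5, 7] / [6];  Q = [1, 4, 6] / [2, 5] / [3]
  Insert 3 (step 7): P = [1, 2, 3] / [4, 7] / [5] / [6];  Q = [1, 4, 6] / [2, 5] / [3] / [7]
Final shape: (3, 2, 1, 1).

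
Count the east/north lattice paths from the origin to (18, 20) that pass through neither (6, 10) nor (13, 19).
Number of paths = 26865086962

Inclusion–exclusion. Total paths: C(38, 18) = 33578000610. Through P₁: C(16, 6)·C(22, 12) = 5178341168. Through P₂: C(32, 13)·C(6, 5) = 2084241600. Since P₁ is strictly southwest of P₂, a monotone path through both must visit P₁ then P₂; paths through both = C(16, 6)·C(16, 7)·C(6, 5) = 549669120. Avoid both = 33578000610 − 5178341168 − 2084241600 + 549669120 = 26865086962.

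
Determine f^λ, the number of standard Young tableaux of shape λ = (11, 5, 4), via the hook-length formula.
# SYT of shape (11, 5, 4) = 2848860

Hook-length formula: f^λ = n! / Π hook(c), product over all cells c of the Young diagram. For λ = (11, 5, 4), n = 20 boxes. Hook lengths by row (left-to-right, top-to-bottom): [13, 12, 11, 10, 8, 6, 5, 4, 3, 2, 1]; [6, 5, 4, 3, 1]; [4, 3, 2, 1]. Product of hooks = 853991424000. So f^λ = 20! / 853991424000 = 2432902008176640000 / 853991424000 = 2848860.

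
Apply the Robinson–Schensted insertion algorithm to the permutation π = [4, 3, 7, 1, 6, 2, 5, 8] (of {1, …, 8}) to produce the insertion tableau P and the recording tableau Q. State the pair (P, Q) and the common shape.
P = [1, 2, 5, 8] / [3, 6] / [4, 7];  Q = [1, 3, 7, 8] / [2, 5] / [4, 6];  common shape = (4, 2, 2)

Row-insert the values π_1, π_2, … into P one at a time, bumping the leftmost entry strictly greater than the inserted value down to the next row. The recording tableau Q records, in position (i, j), the step at which that cell was added to P.
  Insert 4 (step 1): P = [4];  Q = [1]
  Insert 3 (step 2): P = [3] / [4];  Q = [1] / [2]
  Insert 7 (step 3): P = [3, 7] / [4];  Q = [1, 3] / [2]
  Insert 1 (step 4): P = [1, 7] / [3] / [4];  Q = [1, 3] / [2] / [4]
  Insert 6 (step 5): P = [1, 6] / [3, 7] / [4];  Q = [1, 3] / [2, 5] / [4]
  Insert 2 (step 6): P = [1, 2] / [3, 6] / [4, 7];  Q = [1, 3] / [2, 5] / [4, 6]
  Insert 5 (step 7): P = [1, 2, 5] / [3, 6] / [4, 7];  Q = [1, 3, 7] / [2, 5] / [4, 6]
  Insert 8 (step 8): P = [1, 2, 5, 8] / [3, 6] / [4, 7];  Q = [1, 3, 7, 8] / [2, 5] / [4, 6]
Final shape: (4, 2, 2).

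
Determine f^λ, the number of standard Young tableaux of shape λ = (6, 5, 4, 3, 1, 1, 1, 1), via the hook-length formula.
# SYT of shape (6, 5, 4, 3, 1, 1, 1, 1) = 2865139200

Hook-length formula: f^λ = n! / Π hook(c), product over all cells c of the Young diagram. For λ = (6, 5, 4, 3, 1, 1, 1, 1), n = 22 boxes. Hook lengths by row (left-to-right, top-to-bottom): [13, 8, 7, 5, 3, 1]; [11, 6, 5, 3, 1]; [9, 4, 3, 1]; [7, 2, 1]; [4]; [3]; [2]; [1]. Product of hooks = 392302310400. So f^λ = 22! / 392302310400 = 1124000727777607680000 / 392302310400 = 2865139200.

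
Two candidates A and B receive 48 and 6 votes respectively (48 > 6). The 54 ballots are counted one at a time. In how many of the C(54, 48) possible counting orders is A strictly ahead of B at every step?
Strict-lead orderings = 20087795

Total orderings of the 54 votes with 48 for A: C(54, 48) = 25827165. By the Bertrand ballot formula (Cycle Lemma / reflection principle), the number of orderings in which A is strictly ahead of B throughout is (p − q)/(p + q) · C(p + q, p) = (48 − 6)/(48 + 6) · 25827165 = 20087795.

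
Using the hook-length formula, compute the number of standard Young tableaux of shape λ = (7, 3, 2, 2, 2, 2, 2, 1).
# SYT of shape (7, 3, 2, 2, 2, 2, 2, 1) = 110853600

Hook-length formula: f^λ = n! / Π hook(c), product over all cells c of the Young diagram. For λ = (7, 3, 2, 2, 2, 2, 2, 1), n = 21 boxes. Hook lengths by row (left-to-right, top-to-bottom): [14, 12, 6, 4, 3, 2, 1]; [9, 7, 1]; [7, 5]; [6, 4]; [5, 3]; [4, 2]; [3, 1]; [1]. Product of hooks = 460886630400. So f^λ = 21! / 460886630400 = 51090942171709440000 / 460886630400 = 110853600.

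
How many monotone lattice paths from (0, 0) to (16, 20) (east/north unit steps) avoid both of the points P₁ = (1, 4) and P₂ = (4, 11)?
Number of paths = 5580314685

Inclusion–exclusion. Total paths: C(36, 16) = 7307872110. Through P₁: C(5, 1)·C(31, 15) = 1502700975. Through P₂: C(15, 4)·C(21, 12) = 401214450. Since P₁ is strictly southwest of P₂, a monotone path through both must visit P₁ then P₂; paths through both = C(5, 1)·C(10, 3)·C(21, 12) = 176358000. Avoid both = 7307872110 − 1502700975 − 401214450 + 176358000 = 5580314685.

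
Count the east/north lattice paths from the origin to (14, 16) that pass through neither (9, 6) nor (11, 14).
Number of paths = 88070910

Inclusion–exclusion. Total paths: C(30, 14) = 145422675. Through P₁: C(15, 9)·C(15, 5) = 15030015. Through P₂: C(25, 11)·C(5, 3) = 44574000. Since P₁ is strictly southwest of P₂, a monotone path through both must visit P₁ then P₂; paths through both = C(15, 9)·C(10, 2)·C(5, 3) = 2252250. Avoid both = 145422675 − 15030015 − 44574000 + 2252250 = 88070910.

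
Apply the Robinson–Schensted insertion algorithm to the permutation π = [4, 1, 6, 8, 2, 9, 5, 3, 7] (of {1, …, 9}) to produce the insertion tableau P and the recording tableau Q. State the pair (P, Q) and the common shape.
P = [1, 2, 3, 7] / [4, 5, 8, 9] / [6];  Q = [1, 3, 4, 6] / [2, 5, 7, 9] / [8];  common shape = (4, 4, 1)

Row-insert the values π_1, π_2, … into P one at a time, bumping the leftmost entry strictly greater than the inserted value down to the next row. The recording tableau Q records, in position (i, j), the step at which that cell was added to P.
  Insert 4 (step 1): P = [4];  Q = [1]
  Insert 1 (step 2): P = [1] / [4];  Q = [1] / [2]
  Insert 6 (step 3): P = [1, 6] / [4];  Q = [1, 3] / [2]
  Insert 8 (step 4): P = [1, 6, 8] / [4];  Q = [1, 3, 4] / [2]
  Insert 2 (step 5): P = [1, 2, 8] / [4, 6];  Q = [1, 3, 4] / [2, 5]
  Insert 9 (step 6): P = [1, 2, 8, 9] / [4, 6];  Q = [1, 3, 4, 6] / [2, 5]
  Insert 5 (step 7): P = [1, 2, 5, 9] / [4, 6, 8];  Q = [1, 3, 4, 6] / [2, 5, 7]
  Insert 3 (step 8): P = [1, 2, 3, 9] / [4, 5, 8] / [6];  Q = [1, 3, 4, 6] / [2, 5, 7] / [8]
  Insert 7 (step 9): P = [1, 2, 3, 7] / [4, 5, 8, 9] / [6];  Q = [1, 3, 4, 6] / [2, 5, 7, 9] / [8]
Final shape: (4, 4, 1).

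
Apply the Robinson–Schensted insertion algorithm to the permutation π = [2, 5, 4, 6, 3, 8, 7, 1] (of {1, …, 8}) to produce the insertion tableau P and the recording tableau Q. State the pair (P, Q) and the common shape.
P = [1, 3, 6, 7] / [2, 8] / [4] / [5];  Q = [1, 2, 4, 6] / [3, 7] / [5] / [8];  common shape = (4, 2, 1, 1)

Row-insert the values π_1, π_2, … into P one at a time, bumping the leftmost entry strictly greater than the inserted value down to the next row. The recording tableau Q records, in position (i, j), the step at which that cell was added to P.
  Insert 2 (step 1): P = [2];  Q = [1]
  Insert 5 (step 2): P = [2, 5];  Q = [1, 2]
  Insert 4 (step 3): P = [2, 4] / [5];  Q = [1, 2] / [3]
  Insert 6 (step 4): P = [2, 4, 6] / [5];  Q = [1, 2, 4] / [3]
  Insert 3 (step 5): P = [2, 3, 6] / [4] / [5];  Q = [1, 2, 4] / [3] / [5]
  Insert 8 (step 6): P = [2, 3, 6, 8] / [4] / [5];  Q = [1, 2, 4, 6] / [3] / [5]
  Insert 7 (step 7): P = [2, 3, 6, 7] / [4, 8] / [5];  Q = [1, 2, 4, 6] / [3, 7] / [5]
  Insert 1 (step 8): P = [1, 3, 6, 7] / [2, 8] / [4] / [5];  Q = [1, 2, 4, 6] / [3, 7] / [5] / [8]
Final shape: (4, 2, 1, 1).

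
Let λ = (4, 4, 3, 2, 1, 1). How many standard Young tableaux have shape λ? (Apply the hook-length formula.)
# SYT of shape (4, 4, 3, 2, 1, 1) = 175175

Hook-length formula: f^λ = n! / Π hook(c), product over all cells c of the Young diagram. For λ = (4, 4, 3, 2, 1, 1), n = 15 boxes. Hook lengths by row (left-to-right, top-to-bottom): [9, 6, 4, 2]; [8, 5, 3, 1]; [6, 3, 1]; [4, 1]; [2]; [1]. Product of hooks = 7464960. So f^λ = 15! / 7464960 = 1307674368000 / 7464960 = 175175.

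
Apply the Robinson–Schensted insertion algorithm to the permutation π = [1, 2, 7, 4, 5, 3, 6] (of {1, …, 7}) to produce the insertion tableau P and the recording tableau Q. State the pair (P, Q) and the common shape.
P = [1, 2, 3, 5, 6] / [4] / [7];  Q = [1, 2, 3, 5, 7] / [4] / [6];  common shape = (5, 1, 1)

Row-insert the values π_1, π_2, … into P one at a time, bumping the leftmost entry strictly greater than the inserted value down to the next row. The recording tableau Q records, in position (i, j), the step at which that cell was added to P.
  Insert 1 (step 1): P = [1];  Q = [1]
  Insert 2 (step 2): P = [1, 2];  Q = [1, 2]
  Insert 7 (step 3): P = [1, 2, 7];  Q = [1, 2, 3]
  Insert 4 (step 4): P = [1, 2, 4] / [7];  Q = [1, 2, 3] / [4]
  Insert 5 (step 5): P = [1, 2, 4, 5] / [7];  Q = [1, 2, 3, 5] / [4]
  Insert 3 (step 6): P = [1, 2, 3, 5] / [4] / [7];  Q = [1, 2, 3, 5] / [4] / [6]
  Insert 6 (step 7): P = [1, 2, 3, 5, 6] / [4] / [7];  Q = [1, 2, 3, 5, 7] / [4] / [6]
Final shape: (5, 1, 1).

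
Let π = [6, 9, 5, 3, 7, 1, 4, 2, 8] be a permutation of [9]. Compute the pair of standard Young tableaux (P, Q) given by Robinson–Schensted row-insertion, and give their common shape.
P = [1, 2, 8] / [3, 4] / [5, 7] / [6, 9];  Q = [1, 2, 9] / [3, 5] / [4, 7] / [6, 8];  common shape = (3, 2, 2, 2)

Row-insert the values π_1, π_2, … into P one at a time, bumping the leftmost entry strictly greater than the inserted value down to the next row. The recording tableau Q records, in position (i, j), the step at which that cell was added to P.
  Insert 6 (step 1): P = [6];  Q = [1]
  Insert 9 (step 2): P = [6, 9];  Q = [1, 2]
  Insert 5 (step 3): P = [5, 9] / [6];  Q = [1, 2] / [3]
  Insert 3 (step 4): P = [3, 9] / [5] / [6];  Q = [1, 2] / [3] / [4]
  Insert 7 (step 5): P = [3, 7] / [5, 9] / [6];  Q = [1, 2] / [3, 5] / [4]
  Insert 1 (step 6): P = [1, 7] / [3, 9] / [5] / [6];  Q = [1, 2] / [3, 5] / [4] / [6]
  Insert 4 (step 7): P = [1, 4] / [3, 7] / [5, 9] / [6];  Q = [1, 2] / [3, 5] / [4, 7] / [6]
  Insert 2 (step 8): P = [1, 2] / [3, 4] / [5, 7] / [6, 9];  Q = [1, 2] / [3, 5] / [4, 7] / [6, 8]
  Insert 8 (step 9): P = [1, 2, 8] / [3, 4] / [5, 7] / [6, 9];  Q = [1, 2, 9] / [3, 5] / [4, 7] / [6, 8]
Final shape: (3, 2, 2, 2).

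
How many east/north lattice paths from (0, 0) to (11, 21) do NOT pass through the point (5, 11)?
Number of paths = 94045536

Total paths from (0, 0) to (11, 21): C(32, 11) = 129024480. Paths through (5, 11): (paths (0, 0) → (5, 11)) × (paths (5, 11) → (11, 21)) = C(16, 5) · C(16, 6) = 4368 · 8008 = 34978944. Avoidance count = 129024480 − 34978944 = 94045536.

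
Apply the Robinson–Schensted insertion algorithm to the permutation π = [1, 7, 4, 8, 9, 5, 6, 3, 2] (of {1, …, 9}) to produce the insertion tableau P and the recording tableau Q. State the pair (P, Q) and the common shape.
P = [1, 2, 5, 6] / [3, 8, 9] / [4] / [7];  Q = [1, 2, 4, 5] / [3, 6, 7] / [8] / [9];  common shape = (4, 3, 1, 1)

Row-insert the values π_1, π_2, … into P one at a time, bumping the leftmost entry strictly greater than the inserted value down to the next row. The recording tableau Q records, in position (i, j), the step at which that cell was added to P.
  Insert 1 (step 1): P = [1];  Q = [1]
  Insert 7 (step 2): P = [1, 7];  Q = [1, 2]
  Insert 4 (step 3): P = [1, 4] / [7];  Q = [1, 2] / [3]
  Insert 8 (step 4): P = [1, 4, 8] / [7];  Q = [1, 2, 4] / [3]
  Insert 9 (step 5): P = [1, 4, 8, 9] / [7];  Q = [1, 2, 4, 5] / [3]
  Insert 5 (step 6): P = [1, 4, 5, 9] / [7, 8];  Q = [1, 2, 4, 5] / [3, 6]
  Insert 6 (step 7): P = [1, 4, 5, 6] / [7, 8, 9];  Q = [1, 2, 4, 5] / [3, 6, 7]
  Insert 3 (step 8): P = [1, 3, 5, 6] / [4, 8, 9] / [7];  Q = [1, 2, 4, 5] / [3, 6, 7] / [8]
  Insert 2 (step 9): P = [1, 2, 5, 6] / [3, 8, 9] / [4] / [7];  Q = [1, 2, 4, 5] / [3, 6, 7] / [8] / [9]
Final shape: (4, 3, 1, 1).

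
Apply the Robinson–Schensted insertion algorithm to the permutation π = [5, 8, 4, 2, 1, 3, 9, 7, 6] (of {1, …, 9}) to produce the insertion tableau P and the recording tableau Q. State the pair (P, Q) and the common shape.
P = [1, 3, 6] / [2, 7, 9] / [4, 8] / [5];  Q = [1, 2, 7] / [3, 6, 8] / [4, 9] / [5];  common shape = (3, 3, 2, 1)

Row-insert the values π_1, π_2, … into P one at a time, bumping the leftmost entry strictly greater than the inserted value down to the next row. The recording tableau Q records, in position (i, j), the step at which that cell was added to P.
  Insert 5 (step 1): P = [5];  Q = [1]
  Insert 8 (step 2): P = [5, 8];  Q = [1, 2]
  Insert 4 (step 3): P = [4, 8] / [5];  Q = [1, 2] / [3]
  Insert 2 (step 4): P = [2, 8] / [4] / [5];  Q = [1, 2] / [3] / [4]
  Insert 1 (step 5): P = [1, 8] / [2] / [4] / [5];  Q = [1, 2] / [3] / [4] / [5]
  Insert 3 (step 6): P = [1, 3] / [2, 8] / [4] / [5];  Q = [1, 2] / [3, 6] / [4] / [5]
  Insert 9 (step 7): P = [1, 3, 9] / [2, 8] / [4] / [5];  Q = [1, 2, 7] / [3, 6] / [4] / [5]
  Insert 7 (step 8): P = [1, 3, 7] / [2, 8, 9] / [4] / [5];  Q = [1, 2, 7] / [3, 6, 8] / [4] / [5]
  Insert 6 (step 9): P = [1, 3, 6] / [2, 7, 9] / [4, 8] / [5];  Q = [1, 2, 7] / [3, 6, 8] / [4, 9] / [5]
Final shape: (3, 3, 2, 1).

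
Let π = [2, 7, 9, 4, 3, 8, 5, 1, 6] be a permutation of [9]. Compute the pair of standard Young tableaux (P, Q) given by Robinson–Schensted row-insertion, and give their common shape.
P = [1, 3, 5, 6] / [2, 8] / [4, 9] / [7];  Q = [1, 2, 3, 9] / [4, 6] / [5, 7] / [8];  common shape = (4, 2, 2, 1)

Row-insert the values π_1, π_2, … into P one at a time, bumping the leftmost entry strictly greater than the inserted value down to the next row. The recording tableau Q records, in position (i, j), the step at which that cell was added to P.
  Insert 2 (step 1): P = [2];  Q = [1]
  Insert 7 (step 2): P = [2, 7];  Q = [1, 2]
  Insert 9 (step 3): P = [2, 7, 9];  Q = [1, 2, 3]
  Insert 4 (step 4): P = [2, 4, 9] / [7];  Q = [1, 2, 3] / [4]
  Insert 3 (step 5): P = [2, 3, 9] / [4] / [7];  Q = [1, 2, 3] / [4] / [5]
  Insert 8 (step 6): P = [2, 3, 8] / [4, 9] / [7];  Q = [1, 2, 3] / [4, 6] / [5]
  Insert 5 (step 7): P = [2, 3, 5] / [4, 8] / [7, 9];  Q = [1, 2, 3] / [4, 6] / [5, 7]
  Insert 1 (step 8): P = [1, 3, 5] / [2, 8] / [4, 9] / [7];  Q = [1, 2, 3] / [4, 6] / [5, 7] / [8]
  Insert 6 (step 9): P = [1, 3, 5, 6] / [2, 8] / [4, 9] / [7];  Q = [1, 2, 3, 9] / [4, 6] / [5, 7] / [8]
Final shape: (4, 2, 2, 1).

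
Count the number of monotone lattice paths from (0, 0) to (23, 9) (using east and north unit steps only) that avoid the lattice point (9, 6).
Number of paths = 24645400

Total paths from (0, 0) to (23, 9): C(32, 23) = 28048800. Paths through (9, 6): (paths (0, 0) → (9, 6)) × (paths (9, 6) → (23, 9)) = C(15, 9) · C(17, 14) = 5005 · 680 = 3403400. Avoidance count = 28048800 − 3403400 = 24645400.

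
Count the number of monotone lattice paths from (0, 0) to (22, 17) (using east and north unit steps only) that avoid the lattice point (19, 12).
Number of paths = 43118368410

Total paths from (0, 0) to (22, 17): C(39, 22) = 51021117810. Paths through (19, 12): (paths (0, 0) → (19, 12)) × (paths (19, 12) → (22, 17)) = C(31, 19) · C(8, 3) = 141120525 · 56 = 7902749400. Avoidance count = 51021117810 − 7902749400 = 43118368410.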